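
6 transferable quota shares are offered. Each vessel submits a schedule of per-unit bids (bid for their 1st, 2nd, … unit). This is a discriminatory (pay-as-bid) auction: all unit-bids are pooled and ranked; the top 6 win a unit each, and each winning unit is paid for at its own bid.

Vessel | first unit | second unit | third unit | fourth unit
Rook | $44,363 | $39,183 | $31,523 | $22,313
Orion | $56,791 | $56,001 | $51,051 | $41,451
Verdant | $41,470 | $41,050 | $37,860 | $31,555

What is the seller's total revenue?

Total revenue: $291,127

All unit-bids, highest first — top 6: 56,791 (Orion-1), 56,001 (Orion-2), 51,051 (Orion-3), 44,363 (Rook-1), 41,470 (Verdant-1), 41,451 (Orion-4)
Next rejected bid: $41,050 (not a price — pay-as-bid).
Each winning unit pays its own bid.
Revenue = 56,791 + 56,001 + 51,051 + 44,363 + 41,470 + 41,451 = $291,127.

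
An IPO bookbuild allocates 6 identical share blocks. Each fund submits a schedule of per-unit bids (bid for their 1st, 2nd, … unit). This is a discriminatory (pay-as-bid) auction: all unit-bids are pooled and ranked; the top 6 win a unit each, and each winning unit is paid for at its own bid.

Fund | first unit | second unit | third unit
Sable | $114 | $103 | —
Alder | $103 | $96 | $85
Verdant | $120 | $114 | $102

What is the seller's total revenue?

Pooled unit-bids ranked (top 6): 120 (Verdant-1), 114 (Sable-1), 114 (Verdant-2), 103 (Sable-2), 103 (Alder-1), 102 (Verdant-3)
Next rejected bid: $96 (not a price — pay-as-bid).
Each winning unit pays its own bid.
Revenue = 120 + 114 + 114 + 103 + 103 + 102 = $656.

Total revenue: $656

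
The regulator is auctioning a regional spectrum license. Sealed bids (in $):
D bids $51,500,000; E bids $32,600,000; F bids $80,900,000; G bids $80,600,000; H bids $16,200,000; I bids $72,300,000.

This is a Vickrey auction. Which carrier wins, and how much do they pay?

F pays $80,600,000

Vickrey auction: the highest bidder wins and pays the second-highest bid.
Sorting bids: 80,900,000 (F) > 80,600,000 (G) > 72,300,000 (I) > 51,500,000 (D) > 32,600,000 (E) > 16,200,000 (H)
F is highest; pays the second-highest bid, $80,600,000.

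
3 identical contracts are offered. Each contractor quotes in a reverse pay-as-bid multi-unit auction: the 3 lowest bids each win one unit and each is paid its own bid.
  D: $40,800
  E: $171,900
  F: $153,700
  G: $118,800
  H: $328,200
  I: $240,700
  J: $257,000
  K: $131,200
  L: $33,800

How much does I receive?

Ordering the bids: 33,800 (L), 40,800 (D), 118,800 (G), 131,200 (K), 153,700 (F), …
The 3 lowest are L, D, G.
I does not win → $0.

I is paid $0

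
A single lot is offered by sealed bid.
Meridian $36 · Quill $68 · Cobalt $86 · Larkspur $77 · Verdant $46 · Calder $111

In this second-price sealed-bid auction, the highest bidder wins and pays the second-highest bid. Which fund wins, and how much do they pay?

Second-price sealed-bid auction: the highest bidder wins and pays the second-highest bid.
Bids in order: 111 (Calder) > 86 (Cobalt) > 77 (Larkspur) > 68 (Quill) > 46 (Verdant) > 36 (Meridian)
Calder wins with the highest bid; price is set by the runner-up at $86.

Calder pays $86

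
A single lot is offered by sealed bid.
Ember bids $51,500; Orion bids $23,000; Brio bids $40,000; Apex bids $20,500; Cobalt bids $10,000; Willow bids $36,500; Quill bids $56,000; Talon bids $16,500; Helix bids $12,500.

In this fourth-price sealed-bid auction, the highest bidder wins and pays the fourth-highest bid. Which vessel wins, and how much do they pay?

Quill pays $36,500

Bids ranked: 56,000 (Quill) > 51,500 (Ember) > 40,000 (Brio) > 36,500 (Willow) > 23,000 (Orion) > 20,500 (Apex) > …
Quill is highest; pays the fourth-highest bid, $36,500.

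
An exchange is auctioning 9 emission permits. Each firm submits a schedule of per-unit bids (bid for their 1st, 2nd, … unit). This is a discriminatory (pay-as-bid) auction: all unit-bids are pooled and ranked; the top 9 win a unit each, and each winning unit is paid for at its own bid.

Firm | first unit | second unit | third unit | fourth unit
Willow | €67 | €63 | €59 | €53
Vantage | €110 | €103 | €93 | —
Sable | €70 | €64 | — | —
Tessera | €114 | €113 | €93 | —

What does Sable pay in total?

Pooled unit-bids ranked (top 9): 114 (Tessera-1), 113 (Tessera-2), 110 (Vantage-1), 103 (Vantage-2), 93 (Vantage-3), 93 (Tessera-3), 70 (Sable-1), 67 (Willow-1), 64 (Sable-2)
Next rejected bid: €63 (not a price — pay-as-bid).
Sable's winning unit-bids: 70 + 64 = €134.

Sable pays €134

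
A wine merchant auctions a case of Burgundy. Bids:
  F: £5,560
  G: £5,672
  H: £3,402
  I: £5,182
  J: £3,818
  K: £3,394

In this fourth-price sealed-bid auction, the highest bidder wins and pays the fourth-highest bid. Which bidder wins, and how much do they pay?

Bids in order: 5,672 (G) > 5,560 (F) > 5,182 (I) > 3,818 (J) > 3,402 (H) > 3,394 (K)
G wins; payment is bid #4 in the ranking = £3,818.

G pays £3,818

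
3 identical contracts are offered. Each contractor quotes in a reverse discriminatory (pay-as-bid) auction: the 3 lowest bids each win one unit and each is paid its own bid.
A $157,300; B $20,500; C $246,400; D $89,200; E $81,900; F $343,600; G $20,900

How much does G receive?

G is paid $20,900

Ordering the bids: 20,500 (B), 20,900 (G), 81,900 (E), 89,200 (D), 157,300 (A), …
Winners (3 units): B, G, E.
G wins → own bid $20,900.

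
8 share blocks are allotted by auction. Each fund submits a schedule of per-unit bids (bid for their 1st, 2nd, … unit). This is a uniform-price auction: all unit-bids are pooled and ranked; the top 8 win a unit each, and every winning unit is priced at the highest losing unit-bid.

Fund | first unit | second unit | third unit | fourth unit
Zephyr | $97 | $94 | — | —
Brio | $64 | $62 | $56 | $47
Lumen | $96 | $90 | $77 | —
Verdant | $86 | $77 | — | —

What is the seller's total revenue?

Total revenue: $496

Pooled unit-bids ranked (top 8): 97 (Zephyr-1), 96 (Lumen-1), 94 (Zephyr-2), 90 (Lumen-2), 86 (Verdant-1), 77 (Lumen-3), 77 (Verdant-2), 64 (Brio-1)
First bid not allocated: $62.
Allocation: Brio 1, Lumen 3, Verdant 2, Zephyr 2. Every unit priced at $62.
Revenue = 8 × 62 = $496.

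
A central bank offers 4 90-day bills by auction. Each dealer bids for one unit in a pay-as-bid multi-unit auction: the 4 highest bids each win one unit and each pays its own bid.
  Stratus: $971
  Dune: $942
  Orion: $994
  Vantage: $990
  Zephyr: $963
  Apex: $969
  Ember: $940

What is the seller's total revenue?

Bids ranked high→low: 994 (Orion), 990 (Vantage), 971 (Stratus), 969 (Apex), 963 (Zephyr), 942 (Dune), …
Winners (4 units): Orion, Vantage, Stratus, Apex.
Total revenue = 994 + 990 + 971 + 969 = $3,924.

Total revenue: $3,924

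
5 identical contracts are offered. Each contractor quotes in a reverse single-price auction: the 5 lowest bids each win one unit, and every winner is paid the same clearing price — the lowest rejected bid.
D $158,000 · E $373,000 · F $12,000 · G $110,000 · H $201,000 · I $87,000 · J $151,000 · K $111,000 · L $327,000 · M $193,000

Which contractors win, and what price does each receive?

F, I, G, K, J; each is paid $158,000

Ordering the bids: 12,000 (F), 87,000 (I), 110,000 (G), 111,000 (K), 151,000 (J), 158,000 (D), 193,000 (M), …
Lowest 5: F, I, G, K, J.
Clearing price = lowest rejected bid = $158,000.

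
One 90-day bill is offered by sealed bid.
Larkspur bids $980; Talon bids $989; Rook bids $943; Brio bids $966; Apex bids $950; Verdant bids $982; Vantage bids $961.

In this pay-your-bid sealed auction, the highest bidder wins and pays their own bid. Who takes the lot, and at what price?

Talon pays $989

Pay-your-bid sealed auction: the highest bidder wins and pays their own bid.
Bids in order: 989 (Talon) > 982 (Verdant) > 980 (Larkspur) > 966 (Brio) > 961 (Vantage) > 950 (Apex) > …
First-price: Talon pays what they bid, $989.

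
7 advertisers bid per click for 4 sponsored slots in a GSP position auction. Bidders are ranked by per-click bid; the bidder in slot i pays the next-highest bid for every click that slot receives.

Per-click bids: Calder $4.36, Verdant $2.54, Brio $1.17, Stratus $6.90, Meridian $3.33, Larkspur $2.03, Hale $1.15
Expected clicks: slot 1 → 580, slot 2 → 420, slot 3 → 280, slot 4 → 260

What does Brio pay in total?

Brio pays $0.00

Ranked by bid: $6.90 (Stratus) > $4.36 (Calder) > $3.33 (Meridian) > $2.54 (Verdant) > $2.03 (Larkspur) > …
Brio ranks below slot 4 → no slot, pays nothing.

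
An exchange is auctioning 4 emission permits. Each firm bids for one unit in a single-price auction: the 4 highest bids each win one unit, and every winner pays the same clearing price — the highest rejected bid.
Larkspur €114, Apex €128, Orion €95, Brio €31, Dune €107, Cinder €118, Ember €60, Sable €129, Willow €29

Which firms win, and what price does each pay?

Ordering the bids: 129 (Sable), 128 (Apex), 118 (Cinder), 114 (Larkspur), 107 (Dune), 95 (Orion), …
Top 4: Sable, Apex, Cinder, Larkspur.
Clearing price = highest rejected bid = €107.

Sable, Apex, Cinder, Larkspur; each pays €107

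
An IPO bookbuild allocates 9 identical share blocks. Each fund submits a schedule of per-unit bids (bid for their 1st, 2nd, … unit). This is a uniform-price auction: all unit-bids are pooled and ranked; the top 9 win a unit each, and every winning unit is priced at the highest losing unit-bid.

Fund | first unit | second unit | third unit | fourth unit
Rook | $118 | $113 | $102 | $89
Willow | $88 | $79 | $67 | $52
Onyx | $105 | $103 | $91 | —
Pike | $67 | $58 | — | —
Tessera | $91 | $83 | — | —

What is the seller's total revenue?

Total revenue: $747

Pooled unit-bids ranked (top 9): 118 (Rook-1), 113 (Rook-2), 105 (Onyx-1), 103 (Onyx-2), 102 (Rook-3), 91 (Onyx-3), 91 (Tessera-1), 89 (Rook-4), 88 (Willow-1)
First bid not allocated: $83.
Allocation: Onyx 3, Rook 4, Tessera 1, Willow 1. Every unit priced at $83.
Revenue = 9 × 83 = $747.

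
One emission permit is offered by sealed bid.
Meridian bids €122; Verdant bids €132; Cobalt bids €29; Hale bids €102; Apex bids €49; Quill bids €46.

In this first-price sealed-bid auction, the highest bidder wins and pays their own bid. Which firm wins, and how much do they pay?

First-price sealed-bid auction: the highest bidder wins and pays their own bid.
Sorting bids: 132 (Verdant) > 122 (Meridian) > 102 (Hale) > 49 (Apex) > 46 (Quill) > 29 (Cobalt)
First-price: Verdant pays what they bid, €132.

Verdant pays €132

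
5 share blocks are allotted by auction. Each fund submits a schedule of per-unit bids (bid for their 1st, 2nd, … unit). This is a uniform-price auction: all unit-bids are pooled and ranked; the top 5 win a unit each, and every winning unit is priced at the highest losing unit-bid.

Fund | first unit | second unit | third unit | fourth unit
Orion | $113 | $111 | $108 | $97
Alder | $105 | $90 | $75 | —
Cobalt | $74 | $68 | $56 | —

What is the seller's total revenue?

Merging the schedules and taking the best 5: 113 (Orion-1), 111 (Orion-2), 108 (Orion-3), 105 (Alder-1), 97 (Orion-4)
First bid not allocated: $90.
Allocation: Alder 1, Orion 4. Every unit priced at $90.
Revenue = 5 × 90 = $450.

Total revenue: $450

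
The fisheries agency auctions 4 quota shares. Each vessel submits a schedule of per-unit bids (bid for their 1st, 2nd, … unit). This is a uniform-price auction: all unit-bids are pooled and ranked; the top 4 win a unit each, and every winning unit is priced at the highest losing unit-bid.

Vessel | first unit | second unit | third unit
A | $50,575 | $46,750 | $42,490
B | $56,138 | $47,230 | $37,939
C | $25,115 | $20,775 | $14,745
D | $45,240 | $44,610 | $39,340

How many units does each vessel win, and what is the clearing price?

A 2, B 2; clearing price $45,240

Merging the schedules and taking the best 4: 56,138 (B-1), 50,575 (A-1), 47,230 (B-2), 46,750 (A-2)
Highest rejected unit-bid = $45,240.
Allocation: A 2, B 2.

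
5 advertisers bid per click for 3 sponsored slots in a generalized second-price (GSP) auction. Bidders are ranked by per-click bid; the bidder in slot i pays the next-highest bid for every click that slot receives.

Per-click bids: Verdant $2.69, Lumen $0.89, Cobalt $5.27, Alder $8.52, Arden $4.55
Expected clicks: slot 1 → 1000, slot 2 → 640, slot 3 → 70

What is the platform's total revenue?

Total revenue: $8370.30

Per-click bids in order: $8.52 (Alder) > $5.27 (Cobalt) > $4.55 (Arden) > $2.69 (Verdant) > …
Slot 1: Alder pays $5.27 × 1000 = $5270.00
Slot 2: Cobalt pays $4.55 × 640 = $2912.00
Slot 3: Arden pays $2.69 × 70 = $188.30
Total = $8370.30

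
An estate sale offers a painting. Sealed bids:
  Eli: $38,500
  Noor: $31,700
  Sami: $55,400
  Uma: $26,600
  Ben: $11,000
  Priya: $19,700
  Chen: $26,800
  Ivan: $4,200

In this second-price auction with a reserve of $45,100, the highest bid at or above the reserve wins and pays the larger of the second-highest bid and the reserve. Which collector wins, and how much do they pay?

Sami pays $45,100

Bids in order: 55,400 (Sami) > 38,500 (Eli) > 31,700 (Noor) > 26,800 (Chen) > 26,600 (Uma) > 19,700 (Priya) > …
Highest eligible bid: Sami at $55,400.
max(second-highest $38,500, reserve $45,100) = $45,100.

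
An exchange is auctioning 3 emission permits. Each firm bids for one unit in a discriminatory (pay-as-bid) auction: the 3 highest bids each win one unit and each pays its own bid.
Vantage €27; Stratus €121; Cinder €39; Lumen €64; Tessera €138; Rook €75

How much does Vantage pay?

Vantage pays €0

Bids ranked high→low: 138 (Tessera), 121 (Stratus), 75 (Rook), 64 (Lumen), 39 (Cinder), …
Top 3: Tessera, Stratus, Rook.
Vantage does not win → €0.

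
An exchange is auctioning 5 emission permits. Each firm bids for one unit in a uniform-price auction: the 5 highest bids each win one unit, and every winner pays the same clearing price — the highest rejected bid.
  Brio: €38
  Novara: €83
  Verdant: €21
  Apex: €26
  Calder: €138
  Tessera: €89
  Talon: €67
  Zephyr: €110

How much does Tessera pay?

Tessera pays €38

Ordering the bids: 138 (Calder), 110 (Zephyr), 89 (Tessera), 83 (Novara), 67 (Talon), 38 (Brio), 26 (Apex), …
Top 5: Calder, Zephyr, Tessera, Novara, Talon.
First losing bid is Brio's €38, which sets the uniform price.
Tessera wins → pays €38.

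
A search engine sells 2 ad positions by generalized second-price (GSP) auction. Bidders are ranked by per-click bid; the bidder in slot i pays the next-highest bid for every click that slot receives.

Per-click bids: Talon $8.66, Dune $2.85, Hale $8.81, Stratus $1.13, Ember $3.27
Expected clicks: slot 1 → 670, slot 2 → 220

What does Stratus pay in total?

Per-click bids in order: $8.81 (Hale) > $8.66 (Talon) > $3.27 (Ember) > …
Stratus ranks below slot 2 → no slot, pays nothing.

Stratus pays $0.00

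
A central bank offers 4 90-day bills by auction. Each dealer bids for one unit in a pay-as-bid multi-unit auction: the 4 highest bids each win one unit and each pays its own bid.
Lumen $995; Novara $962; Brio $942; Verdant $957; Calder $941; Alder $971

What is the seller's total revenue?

Total revenue: $3,885

Ordering the bids: 995 (Lumen), 971 (Alder), 962 (Novara), 957 (Verdant), 942 (Brio), 941 (Calder)
Winners (4 units): Lumen, Alder, Novara, Verdant.
Total revenue = 995 + 971 + 962 + 957 = $3,885.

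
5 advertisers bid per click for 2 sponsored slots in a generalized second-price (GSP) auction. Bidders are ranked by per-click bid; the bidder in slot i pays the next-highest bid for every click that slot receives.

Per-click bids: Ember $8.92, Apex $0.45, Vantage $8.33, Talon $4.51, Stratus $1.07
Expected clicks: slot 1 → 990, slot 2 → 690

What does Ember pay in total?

Ember pays $8246.70

Per-click bids in order: $8.92 (Ember) > $8.33 (Vantage) > $4.51 (Talon) > …
Ember holds slot 1 → pays next bid $8.33 × 990 clicks = $8246.70.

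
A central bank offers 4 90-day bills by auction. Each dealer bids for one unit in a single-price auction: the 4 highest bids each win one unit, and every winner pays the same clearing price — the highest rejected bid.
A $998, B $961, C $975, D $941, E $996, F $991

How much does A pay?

Ordering the bids: 998 (A), 996 (E), 991 (F), 975 (C), 961 (B), 941 (D)
Top 4: A, E, F, C.
Clearing price = highest rejected bid = $961.
A wins → pays $961.

A pays $961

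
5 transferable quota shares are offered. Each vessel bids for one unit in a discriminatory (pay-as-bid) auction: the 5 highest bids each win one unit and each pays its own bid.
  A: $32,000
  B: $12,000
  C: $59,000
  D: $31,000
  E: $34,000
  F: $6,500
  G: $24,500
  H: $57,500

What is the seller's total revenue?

Sorting: 59,000 (C), 57,500 (H), 34,000 (E), 32,000 (A), 31,000 (D), 24,500 (G), 12,000 (B), …
Top 5: C, H, E, A, D.
Total revenue = 59,000 + 57,500 + 34,000 + 32,000 + 31,000 = $213,500.

Total revenue: $213,500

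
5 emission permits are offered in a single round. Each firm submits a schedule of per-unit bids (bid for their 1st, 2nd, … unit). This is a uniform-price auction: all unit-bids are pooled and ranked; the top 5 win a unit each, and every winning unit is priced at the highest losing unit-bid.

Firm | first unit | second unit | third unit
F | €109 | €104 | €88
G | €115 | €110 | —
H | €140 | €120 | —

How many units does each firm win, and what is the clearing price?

F 1, G 2, H 2; clearing price €104

Merging the schedules and taking the best 5: 140 (H-1), 120 (H-2), 115 (G-1), 110 (G-2), 109 (F-1)
The (k+1)-th unit-bid is €104.
Allocation: F 1, G 2, H 2.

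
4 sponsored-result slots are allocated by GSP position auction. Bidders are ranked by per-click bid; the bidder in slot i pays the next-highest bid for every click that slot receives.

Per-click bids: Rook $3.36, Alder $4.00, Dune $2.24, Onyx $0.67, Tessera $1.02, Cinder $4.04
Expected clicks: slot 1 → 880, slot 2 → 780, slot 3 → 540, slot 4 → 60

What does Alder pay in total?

Per-click bids in order: $4.04 (Cinder) > $4.00 (Alder) > $3.36 (Rook) > $2.24 (Dune) > $1.02 (Tessera) > …
Alder holds slot 2 → pays next bid $3.36 × 780 clicks = $2620.80.

Alder pays $2620.80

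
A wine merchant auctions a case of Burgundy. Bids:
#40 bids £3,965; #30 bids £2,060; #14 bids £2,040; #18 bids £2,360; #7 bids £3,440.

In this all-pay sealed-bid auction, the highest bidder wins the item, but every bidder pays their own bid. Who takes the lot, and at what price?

Rule: the highest bidder wins the item, but every bidder pays their own bid.
Bids in order: 3,965 (#40) > 3,440 (#7) > 2,360 (#18) > 2,060 (#30) > 2,040 (#14)
#40 is highest and takes the item; every bidder forfeits their bid.

#40 pays £3,965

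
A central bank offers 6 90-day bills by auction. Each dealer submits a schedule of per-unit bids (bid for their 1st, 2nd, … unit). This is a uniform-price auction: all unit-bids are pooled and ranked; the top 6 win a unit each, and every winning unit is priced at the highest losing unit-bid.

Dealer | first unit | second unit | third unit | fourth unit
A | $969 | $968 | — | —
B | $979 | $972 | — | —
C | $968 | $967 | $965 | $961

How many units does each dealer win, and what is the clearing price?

A 2, B 2, C 2; clearing price $965

All unit-bids, highest first — top 6: 979 (B-1), 972 (B-2), 969 (A-1), 968 (A-2), 968 (C-1), 967 (C-2)
First bid not allocated: $965.
Allocation: A 2, B 2, C 2.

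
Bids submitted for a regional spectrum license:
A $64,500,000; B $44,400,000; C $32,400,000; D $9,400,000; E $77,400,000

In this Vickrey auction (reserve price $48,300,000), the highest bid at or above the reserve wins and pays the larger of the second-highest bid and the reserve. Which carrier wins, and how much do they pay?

Bids ranked: 77,400,000 (E) > 64,500,000 (A) > 44,400,000 (B) > 32,400,000 (C) > 9,400,000 (D)
E has the top bid at or above the reserve ($77,400,000).
max(second-highest $64,500,000, reserve $48,300,000) = $64,500,000; the reserve does not bind.

E pays $64,500,000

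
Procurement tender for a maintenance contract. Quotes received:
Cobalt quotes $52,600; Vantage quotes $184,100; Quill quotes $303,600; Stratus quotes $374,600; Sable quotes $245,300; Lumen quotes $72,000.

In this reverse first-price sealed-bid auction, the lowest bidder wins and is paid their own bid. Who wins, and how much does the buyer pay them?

Cobalt is paid $52,600

Sorting bids: 52,600 (Cobalt) < 72,000 (Lumen) < 184,100 (Vantage) < 245,300 (Sable) < 303,600 (Quill) < 374,600 (Stratus)
Cobalt has the lowest bid and is paid exactly that: $52,600.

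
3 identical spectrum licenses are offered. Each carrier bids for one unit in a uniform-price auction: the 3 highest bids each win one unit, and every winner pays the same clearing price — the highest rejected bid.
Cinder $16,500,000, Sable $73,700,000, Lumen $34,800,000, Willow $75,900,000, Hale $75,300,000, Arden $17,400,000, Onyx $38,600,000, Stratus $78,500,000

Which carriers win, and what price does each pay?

Stratus, Willow, Hale; each pays $73,700,000

Ordering the bids: 78,500,000 (Stratus), 75,900,000 (Willow), 75,300,000 (Hale), 73,700,000 (Sable), 38,600,000 (Onyx), …
Winners (3 units): Stratus, Willow, Hale.
First losing bid is Sable's $73,700,000, which sets the uniform price.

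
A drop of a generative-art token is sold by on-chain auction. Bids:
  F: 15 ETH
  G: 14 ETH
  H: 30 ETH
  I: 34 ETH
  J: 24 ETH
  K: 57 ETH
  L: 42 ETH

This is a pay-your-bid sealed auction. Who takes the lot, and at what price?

K pays 57 ETH

Bids ranked: 57 (K) > 42 (L) > 34 (I) > 30 (H) > 24 (J) > 15 (F) > …
First-price: K pays what they bid, 57 ETH.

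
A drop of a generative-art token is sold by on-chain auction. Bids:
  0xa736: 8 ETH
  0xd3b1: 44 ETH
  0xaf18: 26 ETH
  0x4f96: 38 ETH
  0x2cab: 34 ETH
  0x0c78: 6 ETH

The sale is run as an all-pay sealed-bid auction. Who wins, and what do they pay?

Bids ranked: 44 (0xd3b1) > 38 (0x4f96) > 34 (0x2cab) > 26 (0xaf18) > 8 (0xa736) > 6 (0x0c78)
0xd3b1 is highest and takes the item; every bidder forfeits their bid.

0xd3b1 pays 44 ETH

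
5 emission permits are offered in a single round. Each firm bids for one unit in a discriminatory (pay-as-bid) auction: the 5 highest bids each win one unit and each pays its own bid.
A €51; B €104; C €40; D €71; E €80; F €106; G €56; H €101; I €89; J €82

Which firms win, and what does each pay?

Ordering the bids: 106 (F), 104 (B), 101 (H), 89 (I), 82 (J), 80 (E), 71 (D), …
The 5 highest are F, B, H, I, J.
Each winner pays its own bid: F €106, B €104, H €101, I €89, J €82.

F €106, B €104, H €101, I €89, J €82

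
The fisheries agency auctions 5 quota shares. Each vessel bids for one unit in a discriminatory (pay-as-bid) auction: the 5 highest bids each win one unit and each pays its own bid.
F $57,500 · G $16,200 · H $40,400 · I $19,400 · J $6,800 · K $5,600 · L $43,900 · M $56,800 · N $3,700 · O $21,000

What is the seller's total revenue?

Total revenue: $219,600

Sorting: 57,500 (F), 56,800 (M), 43,900 (L), 40,400 (H), 21,000 (O), 19,400 (I), 16,200 (G), …
Winners (5 units): F, M, L, H, O.
Total revenue = 57,500 + 56,800 + 43,900 + 40,400 + 21,000 = $219,600.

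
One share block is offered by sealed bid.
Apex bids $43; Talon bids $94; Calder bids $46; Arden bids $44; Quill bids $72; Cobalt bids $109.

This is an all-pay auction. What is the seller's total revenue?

Total revenue: $408

Bids ranked: 109 (Cobalt) > 94 (Talon) > 72 (Quill) > 46 (Calder) > 44 (Arden) > 43 (Apex)
Cobalt wins with the top bid; all bids are sunk regardless.
Every bidder forfeits their bid regardless of winning.
Revenue = 43 + 94 + 46 + 44 + 72 + 109 = $408.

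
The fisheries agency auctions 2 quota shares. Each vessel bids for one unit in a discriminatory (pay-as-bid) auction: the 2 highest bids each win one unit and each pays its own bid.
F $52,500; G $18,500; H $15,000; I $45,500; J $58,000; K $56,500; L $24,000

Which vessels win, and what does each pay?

Sorting: 58,000 (J), 56,500 (K), 52,500 (F), 45,500 (I), …
Winners (2 units): J, K.
Each winner pays its own bid: J $58,000, K $56,500.

J $58,000, K $56,500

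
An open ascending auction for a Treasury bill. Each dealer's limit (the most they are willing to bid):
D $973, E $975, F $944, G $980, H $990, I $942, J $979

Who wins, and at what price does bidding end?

H wins at $980

Open ascending-bid auction: the price rises until one bidder remains; the winner pays the price at which the last rival dropped out.
Limits in order: 990 (H) > 980 (G) > 979 (J) > 975 (E) > 973 (D) > 944 (F) > …
Bidding ends when G exits at $980; H takes it.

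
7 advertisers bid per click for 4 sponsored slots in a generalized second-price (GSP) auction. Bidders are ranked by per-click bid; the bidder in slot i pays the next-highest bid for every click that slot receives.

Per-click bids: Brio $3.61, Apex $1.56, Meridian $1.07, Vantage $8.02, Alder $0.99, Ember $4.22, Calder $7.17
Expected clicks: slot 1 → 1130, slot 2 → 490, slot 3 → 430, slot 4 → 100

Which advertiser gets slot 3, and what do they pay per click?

Ember; $3.61 per click

Per-click bids in order: $8.02 (Vantage) > $7.17 (Calder) > $4.22 (Ember) > $3.61 (Brio) > $1.56 (Apex) > …
Slot 3 goes to the third-ranked bidder, Ember, who pays the next bid down: $3.61/click.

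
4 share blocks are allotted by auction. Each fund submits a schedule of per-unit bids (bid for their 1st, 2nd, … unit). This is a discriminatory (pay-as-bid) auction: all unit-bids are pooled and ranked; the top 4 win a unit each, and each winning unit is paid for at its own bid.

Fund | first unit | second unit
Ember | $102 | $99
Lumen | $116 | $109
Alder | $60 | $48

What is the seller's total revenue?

Merging the schedules and taking the best 4: 116 (Lumen-1), 109 (Lumen-2), 102 (Ember-1), 99 (Ember-2)
Next rejected bid: $60 (not a price — pay-as-bid).
Each winning unit pays its own bid.
Revenue = 116 + 109 + 102 + 99 = $426.

Total revenue: $426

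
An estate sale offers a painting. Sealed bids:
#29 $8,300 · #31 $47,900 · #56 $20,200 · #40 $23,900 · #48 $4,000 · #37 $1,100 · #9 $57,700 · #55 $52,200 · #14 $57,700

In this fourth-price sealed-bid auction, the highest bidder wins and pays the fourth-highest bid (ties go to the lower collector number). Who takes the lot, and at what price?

#9 pays $47,900

Bids in order: 57,700 (#9) > 57,700 (#14) > 52,200 (#55) > 47,900 (#31) > 23,900 (#40) > 20,200 (#56) > …
Tie at $57,700 → #9 wins by tie-break.
#9 is highest; pays the fourth-highest bid, $47,900.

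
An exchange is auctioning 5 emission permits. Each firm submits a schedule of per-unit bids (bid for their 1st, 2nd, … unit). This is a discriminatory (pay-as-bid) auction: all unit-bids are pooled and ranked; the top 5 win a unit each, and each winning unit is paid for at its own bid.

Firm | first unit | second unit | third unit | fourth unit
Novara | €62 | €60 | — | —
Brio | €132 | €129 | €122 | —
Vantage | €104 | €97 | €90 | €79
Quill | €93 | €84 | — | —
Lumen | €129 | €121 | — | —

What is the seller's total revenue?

Total revenue: €633

Merging the schedules and taking the best 5: 132 (Brio-1), 129 (Brio-2), 129 (Lumen-1), 122 (Brio-3), 121 (Lumen-2)
Next rejected bid: €104 (not a price — pay-as-bid).
Each winning unit pays its own bid.
Revenue = 132 + 129 + 129 + 122 + 121 = €633.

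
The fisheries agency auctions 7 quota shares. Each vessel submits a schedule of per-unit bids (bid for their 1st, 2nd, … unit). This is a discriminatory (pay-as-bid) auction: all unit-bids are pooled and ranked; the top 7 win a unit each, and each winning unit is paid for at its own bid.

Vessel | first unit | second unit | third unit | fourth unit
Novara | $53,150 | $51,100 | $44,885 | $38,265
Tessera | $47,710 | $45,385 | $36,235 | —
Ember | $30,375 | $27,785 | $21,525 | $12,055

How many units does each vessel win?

All unit-bids, highest first — top 7: 53,150 (Novara-1), 51,100 (Novara-2), 47,710 (Tessera-1), 45,385 (Tessera-2), 44,885 (Novara-3), 38,265 (Novara-4), 36,235 (Tessera-3)
Next rejected bid: $30,375 (not a price — pay-as-bid).
Allocation: Novara 4, Tessera 3.

Novara 4, Tessera 3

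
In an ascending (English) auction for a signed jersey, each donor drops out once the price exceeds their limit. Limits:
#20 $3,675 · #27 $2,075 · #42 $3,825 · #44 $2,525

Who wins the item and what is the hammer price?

#42 wins at $3,675

Rule: the price rises until one bidder remains; the winner pays the price at which the last rival dropped out.
Sorting limits: 3,825 (#42) > 3,675 (#20) > 2,525 (#44) > 2,075 (#27)
Once the price passes $3,675, only #42 is left; the hammer falls at #20's limit of $3,675.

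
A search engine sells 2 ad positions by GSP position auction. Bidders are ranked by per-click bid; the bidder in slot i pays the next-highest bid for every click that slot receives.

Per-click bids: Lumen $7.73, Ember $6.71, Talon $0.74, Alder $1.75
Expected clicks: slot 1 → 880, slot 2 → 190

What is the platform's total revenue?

Per-click bids in order: $7.73 (Lumen) > $6.71 (Ember) > $1.75 (Alder) > …
Slot 1: Lumen pays $6.71 × 880 = $5904.80
Slot 2: Ember pays $1.75 × 190 = $332.50
Total = $6237.30

Total revenue: $6237.30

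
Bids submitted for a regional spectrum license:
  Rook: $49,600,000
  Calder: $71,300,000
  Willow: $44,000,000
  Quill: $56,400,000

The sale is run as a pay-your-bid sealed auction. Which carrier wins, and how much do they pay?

Pay-your-bid sealed auction: the highest bidder wins and pays their own bid.
Bids ranked: 71,300,000 (Calder) > 56,400,000 (Quill) > 49,600,000 (Rook) > 44,000,000 (Willow)
Calder is highest → pays own bid, $71,300,000.

Calder pays $71,300,000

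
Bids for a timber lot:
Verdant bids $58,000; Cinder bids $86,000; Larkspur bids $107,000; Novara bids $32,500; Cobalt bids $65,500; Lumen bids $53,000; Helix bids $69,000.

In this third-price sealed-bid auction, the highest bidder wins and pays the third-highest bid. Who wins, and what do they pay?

Larkspur pays $69,000

Bids in order: 107,000 (Larkspur) > 86,000 (Cinder) > 69,000 (Helix) > 65,500 (Cobalt) > 58,000 (Verdant) > 53,000 (Lumen) > …
Larkspur wins; payment is bid #3 in the ranking = $69,000.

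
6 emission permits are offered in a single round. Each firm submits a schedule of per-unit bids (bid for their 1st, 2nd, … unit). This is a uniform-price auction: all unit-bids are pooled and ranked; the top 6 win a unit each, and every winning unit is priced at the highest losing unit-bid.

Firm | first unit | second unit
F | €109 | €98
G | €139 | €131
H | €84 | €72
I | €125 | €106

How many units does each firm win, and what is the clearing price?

Merging the schedules and taking the best 6: 139 (G-1), 131 (G-2), 125 (I-1), 109 (F-1), 106 (I-2), 98 (F-2)
Highest rejected unit-bid = €84.
Allocation: F 2, G 2, I 2.

F 2, G 2, I 2; clearing price €84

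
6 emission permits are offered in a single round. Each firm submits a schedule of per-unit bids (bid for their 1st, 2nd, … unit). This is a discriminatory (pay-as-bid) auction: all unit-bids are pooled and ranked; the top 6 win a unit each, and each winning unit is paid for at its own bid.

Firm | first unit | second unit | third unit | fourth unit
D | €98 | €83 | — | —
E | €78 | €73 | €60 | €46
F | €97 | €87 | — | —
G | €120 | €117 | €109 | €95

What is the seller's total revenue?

Total revenue: €636

All unit-bids, highest first — top 6: 120 (G-1), 117 (G-2), 109 (G-3), 98 (D-1), 97 (F-1), 95 (G-4)
Next rejected bid: €87 (not a price — pay-as-bid).
Each winning unit pays its own bid.
Revenue = 120 + 117 + 109 + 98 + 97 + 95 = €636.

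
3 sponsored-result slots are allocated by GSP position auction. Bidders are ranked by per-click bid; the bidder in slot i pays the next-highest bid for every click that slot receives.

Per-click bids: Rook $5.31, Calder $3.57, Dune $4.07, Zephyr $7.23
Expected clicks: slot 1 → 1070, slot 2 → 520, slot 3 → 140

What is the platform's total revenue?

Ranked by bid: $7.23 (Zephyr) > $5.31 (Rook) > $4.07 (Dune) > $3.57 (Calder)
Slot 1: Zephyr pays $5.31 × 1070 = $5681.70
Slot 2: Rook pays $4.07 × 520 = $2116.40
Slot 3: Dune pays $3.57 × 140 = $499.80
Total = $8297.90

Total revenue: $8297.90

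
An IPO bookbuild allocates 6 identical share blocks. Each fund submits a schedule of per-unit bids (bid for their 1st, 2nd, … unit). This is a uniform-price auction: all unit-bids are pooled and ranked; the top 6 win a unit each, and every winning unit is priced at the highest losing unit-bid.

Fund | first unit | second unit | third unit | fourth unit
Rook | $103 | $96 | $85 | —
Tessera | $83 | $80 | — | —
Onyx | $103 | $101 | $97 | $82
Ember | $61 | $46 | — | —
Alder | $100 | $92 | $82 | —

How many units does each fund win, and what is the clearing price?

Pooled unit-bids ranked (top 6): 103 (Rook-1), 103 (Onyx-1), 101 (Onyx-2), 100 (Alder-1), 97 (Onyx-3), 96 (Rook-2)
Highest rejected unit-bid = $92.
Allocation: Alder 1, Onyx 3, Rook 2.

Alder 1, Onyx 3, Rook 2; clearing price $92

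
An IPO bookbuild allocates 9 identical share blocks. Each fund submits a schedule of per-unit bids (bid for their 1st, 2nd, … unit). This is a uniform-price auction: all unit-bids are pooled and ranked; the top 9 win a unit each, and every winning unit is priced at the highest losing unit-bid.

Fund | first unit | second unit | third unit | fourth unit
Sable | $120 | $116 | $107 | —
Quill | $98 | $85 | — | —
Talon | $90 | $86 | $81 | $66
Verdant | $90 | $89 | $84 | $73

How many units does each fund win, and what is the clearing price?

Pooled unit-bids ranked (top 9): 120 (Sable-1), 116 (Sable-2), 107 (Sable-3), 98 (Quill-1), 90 (Talon-1), 90 (Verdant-1), 89 (Verdant-2), 86 (Talon-2), 85 (Quill-2)
Highest rejected unit-bid = $84.
Allocation: Quill 2, Sable 3, Talon 2, Verdant 2.

Quill 2, Sable 3, Talon 2, Verdant 2; clearing price $84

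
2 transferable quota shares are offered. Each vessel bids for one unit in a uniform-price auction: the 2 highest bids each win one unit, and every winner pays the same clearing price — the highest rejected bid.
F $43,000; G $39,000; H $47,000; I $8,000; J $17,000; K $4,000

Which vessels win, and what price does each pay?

Sorting: 47,000 (H), 43,000 (F), 39,000 (G), 17,000 (J), …
The 2 highest are H, F.
Highest unsuccessful bid: $39,000 → clearing price.

H, F; each pays $39,000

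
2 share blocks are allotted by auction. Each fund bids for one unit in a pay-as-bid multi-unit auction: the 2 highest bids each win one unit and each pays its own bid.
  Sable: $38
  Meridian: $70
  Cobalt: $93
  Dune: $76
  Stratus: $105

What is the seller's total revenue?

Total revenue: $198

Bids ranked high→low: 105 (Stratus), 93 (Cobalt), 76 (Dune), 70 (Meridian), …
Winners (2 units): Stratus, Cobalt.
Total revenue = 105 + 93 = $198.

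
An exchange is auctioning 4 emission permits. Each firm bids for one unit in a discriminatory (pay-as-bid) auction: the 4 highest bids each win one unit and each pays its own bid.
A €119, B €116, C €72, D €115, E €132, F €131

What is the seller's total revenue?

Total revenue: €498

Ordering the bids: 132 (E), 131 (F), 119 (A), 116 (B), 115 (D), 72 (C)
Winners (4 units): E, F, A, B.
Total revenue = 132 + 131 + 119 + 116 = €498.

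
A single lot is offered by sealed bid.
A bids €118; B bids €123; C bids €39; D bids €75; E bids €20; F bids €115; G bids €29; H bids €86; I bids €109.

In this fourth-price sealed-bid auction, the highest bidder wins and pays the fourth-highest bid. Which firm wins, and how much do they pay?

Bids ranked: 123 (B) > 118 (A) > 115 (F) > 109 (I) > 86 (H) > 75 (D) > …
B wins; payment is bid #4 in the ranking = €109.

B pays €109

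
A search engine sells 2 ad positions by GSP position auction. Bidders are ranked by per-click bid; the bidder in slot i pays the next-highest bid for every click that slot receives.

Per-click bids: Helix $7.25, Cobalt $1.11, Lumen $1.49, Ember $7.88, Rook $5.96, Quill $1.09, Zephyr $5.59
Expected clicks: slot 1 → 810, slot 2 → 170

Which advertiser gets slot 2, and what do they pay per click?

Per-click bids in order: $7.88 (Ember) > $7.25 (Helix) > $5.96 (Rook) > …
Slot 2 goes to the second-ranked bidder, Helix, who pays the next bid down: $5.96/click.

Helix; $5.96 per click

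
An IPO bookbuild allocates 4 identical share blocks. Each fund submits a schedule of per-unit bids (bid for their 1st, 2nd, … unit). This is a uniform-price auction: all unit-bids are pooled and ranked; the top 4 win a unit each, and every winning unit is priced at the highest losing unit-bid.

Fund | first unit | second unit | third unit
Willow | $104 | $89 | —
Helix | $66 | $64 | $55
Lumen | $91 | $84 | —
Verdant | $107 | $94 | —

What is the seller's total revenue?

Pooled unit-bids ranked (top 4): 107 (Verdant-1), 104 (Willow-1), 94 (Verdant-2), 91 (Lumen-1)
The (k+1)-th unit-bid is $89.
Allocation: Lumen 1, Verdant 2, Willow 1. Every unit priced at $89.
Revenue = 4 × 89 = $356.

Total revenue: $356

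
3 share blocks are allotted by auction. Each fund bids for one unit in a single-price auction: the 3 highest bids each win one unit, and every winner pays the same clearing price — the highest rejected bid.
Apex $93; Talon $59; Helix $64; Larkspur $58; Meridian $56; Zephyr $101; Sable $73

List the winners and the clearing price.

Ordering the bids: 101 (Zephyr), 93 (Apex), 73 (Sable), 64 (Helix), 59 (Talon), …
Winners (3 units): Zephyr, Apex, Sable.
First losing bid is Helix's $64, which sets the uniform price.

Zephyr, Apex, Sable; each pays $64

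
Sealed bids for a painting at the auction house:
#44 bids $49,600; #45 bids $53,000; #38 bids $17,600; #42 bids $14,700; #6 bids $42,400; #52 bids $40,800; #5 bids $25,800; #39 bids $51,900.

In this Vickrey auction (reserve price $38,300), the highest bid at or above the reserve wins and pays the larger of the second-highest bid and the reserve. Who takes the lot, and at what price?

Sorting bids: 53,000 (#45) > 51,900 (#39) > 49,600 (#44) > 42,400 (#6) > 40,800 (#52) > 25,800 (#5) > …
Highest eligible bid: #45 at $53,000.
Second-highest bid $51,900 exceeds the reserve $38,300 → payment $51,900.

#45 pays $51,900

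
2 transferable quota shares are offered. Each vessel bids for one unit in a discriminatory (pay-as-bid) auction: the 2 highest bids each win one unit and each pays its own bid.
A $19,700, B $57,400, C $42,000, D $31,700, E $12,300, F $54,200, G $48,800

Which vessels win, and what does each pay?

Bids ranked high→low: 57,400 (B), 54,200 (F), 48,800 (G), 42,000 (C), …
The 2 highest are B, F.
Each winner pays its own bid: B $57,400, F $54,200.

B $57,400, F $54,200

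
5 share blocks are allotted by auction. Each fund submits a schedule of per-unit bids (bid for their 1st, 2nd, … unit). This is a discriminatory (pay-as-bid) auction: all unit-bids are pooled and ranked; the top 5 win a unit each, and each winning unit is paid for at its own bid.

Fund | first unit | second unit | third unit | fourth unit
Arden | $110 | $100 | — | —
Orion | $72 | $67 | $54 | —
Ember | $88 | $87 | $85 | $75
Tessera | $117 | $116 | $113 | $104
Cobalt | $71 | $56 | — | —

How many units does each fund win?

Arden 1, Tessera 4

Merging the schedules and taking the best 5: 117 (Tessera-1), 116 (Tessera-2), 113 (Tessera-3), 110 (Arden-1), 104 (Tessera-4)
Next rejected bid: $100 (not a price — pay-as-bid).
Allocation: Arden 1, Tessera 4.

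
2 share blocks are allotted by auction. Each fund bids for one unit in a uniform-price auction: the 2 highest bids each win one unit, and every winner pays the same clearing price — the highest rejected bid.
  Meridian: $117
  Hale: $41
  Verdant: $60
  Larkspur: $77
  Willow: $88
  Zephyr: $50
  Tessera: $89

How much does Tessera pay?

Ordering the bids: 117 (Meridian), 89 (Tessera), 88 (Willow), 77 (Larkspur), …
Top 2: Meridian, Tessera.
Highest unsuccessful bid: $88 → clearing price.
Tessera wins → pays $88.

Tessera pays $88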